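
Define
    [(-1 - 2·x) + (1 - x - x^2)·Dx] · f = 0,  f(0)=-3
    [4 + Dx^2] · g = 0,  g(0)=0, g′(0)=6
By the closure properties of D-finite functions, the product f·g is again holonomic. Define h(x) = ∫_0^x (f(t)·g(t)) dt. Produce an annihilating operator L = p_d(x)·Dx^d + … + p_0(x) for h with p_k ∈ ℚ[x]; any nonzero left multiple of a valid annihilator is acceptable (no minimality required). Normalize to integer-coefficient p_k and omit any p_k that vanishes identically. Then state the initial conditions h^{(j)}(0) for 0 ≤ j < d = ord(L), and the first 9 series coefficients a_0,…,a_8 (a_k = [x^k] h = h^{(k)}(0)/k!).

L = (-2 + 4·x + 4·x^2)·Dx + (2 + 4·x)·Dx^2 + (-1 + x + x^2)·Dx^3  (order 3).
h: a_k = 0, 0, -9, -6, -6, -42/5, -57/5, -552/35, -625/28, …
ICs: h(0) = 0, h′(0) = 0, h′′(0) = -18.

f: a_k = -3, -3, -6, -9, -15, -24, -39, -63, -102, …
g: a_k = 0, 6, 0, -4, 0, 4/5, 0, -8/105, 0, …
Sym-product of L_f,L_g gives L₀ (≤ ord 2).
h=∫₀ˣh₀: take L = L₀·Dx.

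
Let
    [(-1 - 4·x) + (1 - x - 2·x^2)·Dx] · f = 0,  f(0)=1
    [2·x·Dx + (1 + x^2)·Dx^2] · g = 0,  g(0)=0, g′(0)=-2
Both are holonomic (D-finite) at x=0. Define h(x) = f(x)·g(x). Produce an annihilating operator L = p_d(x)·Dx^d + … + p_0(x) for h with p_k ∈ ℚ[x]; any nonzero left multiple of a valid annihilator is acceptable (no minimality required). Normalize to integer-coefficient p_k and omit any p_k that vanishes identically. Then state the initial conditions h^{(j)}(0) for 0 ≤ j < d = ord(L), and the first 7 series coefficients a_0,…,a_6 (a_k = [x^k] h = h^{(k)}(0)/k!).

L = (4 + 2·x + 12·x^2) + (2 + 6·x + 4·x^2 + 12·x^3)·Dx + (-1 + x + x^2 + x^3 + 2·x^4)·Dx^2  (order 2).
h: a_k = 0, -2, -2, -16/3, -28/3, -102/5, -586/15, …
ICs: h(0) = 0, h′(0) = -2.

f: a_k = 1, 1, 3, 5, 11, 21, 43, …
g: a_k = 0, -2, 0, 2/3, 0, -2/5, 0, …
h₀=f·g: eliminate ⇒ L₀, order ≤ 1·2.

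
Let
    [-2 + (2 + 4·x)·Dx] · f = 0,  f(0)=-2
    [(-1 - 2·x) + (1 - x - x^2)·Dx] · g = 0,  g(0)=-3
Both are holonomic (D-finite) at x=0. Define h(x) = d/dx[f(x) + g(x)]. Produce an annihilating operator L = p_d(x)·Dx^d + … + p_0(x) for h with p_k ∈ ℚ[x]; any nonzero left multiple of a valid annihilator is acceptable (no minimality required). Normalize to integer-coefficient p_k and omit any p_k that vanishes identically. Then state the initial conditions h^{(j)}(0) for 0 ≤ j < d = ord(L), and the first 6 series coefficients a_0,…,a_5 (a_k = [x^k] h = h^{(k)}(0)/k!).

f: a_k = -2, -2, 1, -1, 5/4, -7/4, …
g: a_k = -3, -3, -6, -9, -15, -24, …
Weyl lclm of L_f,L_g ⇒ L₀ (ord ≤ 2).
Derive L from L₀ (diff closure).
L = (-6 - 18·x - 24·x^2 - 12·x^3 - 6·x^4) + (-3 - 24·x - 63·x^2 - 72·x^3 - 45·x^4 - 18·x^5)·Dx + (1 + 4·x + 3·x^2 - 6·x^3 - 13·x^4 - 12·x^5 - 4·x^6)·Dx^2  (order 2).
h: a_k = -5, -10, -30, -55, -515/4, -873/4, …
ICs: h(0) = -5, h′(0) = -10.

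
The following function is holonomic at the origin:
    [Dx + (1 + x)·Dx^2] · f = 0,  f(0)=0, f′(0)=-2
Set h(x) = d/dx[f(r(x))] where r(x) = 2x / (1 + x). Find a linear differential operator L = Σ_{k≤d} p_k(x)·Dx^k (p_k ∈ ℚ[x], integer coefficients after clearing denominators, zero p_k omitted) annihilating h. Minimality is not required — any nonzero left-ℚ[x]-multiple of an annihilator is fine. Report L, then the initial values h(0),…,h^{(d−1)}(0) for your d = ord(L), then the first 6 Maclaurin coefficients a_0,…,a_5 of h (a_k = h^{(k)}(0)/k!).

L = (4 + 6·x) + (1 + 4·x + 3·x^2)·Dx  (order 1).
h: a_k = -4, 16, -52, 160, -484, 1456, …
ICs: h(0) = -4.

f: a_k = 0, -2, 1, -2/3, 1/2, -2/5, …
L₀ from L_f via x↦r, Dx↦r'^{-1}Dx.
h=h₀': d/dx-closure on L₀ ⇒ L.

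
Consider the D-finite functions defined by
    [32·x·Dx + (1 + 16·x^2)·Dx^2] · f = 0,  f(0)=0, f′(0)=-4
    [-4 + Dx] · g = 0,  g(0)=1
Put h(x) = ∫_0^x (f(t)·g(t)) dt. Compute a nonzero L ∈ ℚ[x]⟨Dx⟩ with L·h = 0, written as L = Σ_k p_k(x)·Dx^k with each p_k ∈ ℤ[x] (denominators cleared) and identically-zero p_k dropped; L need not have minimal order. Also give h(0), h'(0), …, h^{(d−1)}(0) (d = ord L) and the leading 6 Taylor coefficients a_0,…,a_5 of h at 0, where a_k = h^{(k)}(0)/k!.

L = (16 - 128·x + 256·x^2)·Dx + (-8 + 32·x - 128·x^2)·Dx^2 + (1 + 16·x^2)·Dx^3  (order 3).
h: a_k = 0, 0, -2, -16/3, -8/3, 128/15, …
ICs: h(0) = 0, h′(0) = 0, h′′(0) = -4.

f: a_k = 0, -4, 0, 64/3, 0, -1024/5, …
g: a_k = 1, 4, 8, 32/3, 32/3, 128/15, …
Sym-product of L_f,L_g gives L₀ (≤ ord 2).
∫: right-multiply L₀ by Dx.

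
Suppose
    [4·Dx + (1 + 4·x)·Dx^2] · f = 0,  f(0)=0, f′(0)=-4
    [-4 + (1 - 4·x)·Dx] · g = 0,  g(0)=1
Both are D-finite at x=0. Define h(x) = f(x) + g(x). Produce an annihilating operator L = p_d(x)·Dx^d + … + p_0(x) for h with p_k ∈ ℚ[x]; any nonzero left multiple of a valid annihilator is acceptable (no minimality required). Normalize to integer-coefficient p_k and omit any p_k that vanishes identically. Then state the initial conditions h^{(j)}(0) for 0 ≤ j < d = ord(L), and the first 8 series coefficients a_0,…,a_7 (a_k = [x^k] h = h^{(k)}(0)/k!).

L = (-160 - 128·x)·Dx + (-16 - 256·x - 256·x^2)·Dx^2 + (3 + 4·x - 48·x^2 - 64·x^3)·Dx^3  (order 3).
h: a_k = 1, 0, 24, 128/3, 320, 4096/5, 14336/3, 98304/7, …
ICs: h(0) = 1, h′(0) = 0, h′′(0) = 48.

f: a_k = 0, -4, 8, -64/3, 64, -1024/5, 2048/3, -16384/7, …
g: a_k = 1, 4, 16, 64, 256, 1024, 4096, 16384, …
Weyl lclm of L_f,L_g ⇒ L₀ (ord ≤ 3).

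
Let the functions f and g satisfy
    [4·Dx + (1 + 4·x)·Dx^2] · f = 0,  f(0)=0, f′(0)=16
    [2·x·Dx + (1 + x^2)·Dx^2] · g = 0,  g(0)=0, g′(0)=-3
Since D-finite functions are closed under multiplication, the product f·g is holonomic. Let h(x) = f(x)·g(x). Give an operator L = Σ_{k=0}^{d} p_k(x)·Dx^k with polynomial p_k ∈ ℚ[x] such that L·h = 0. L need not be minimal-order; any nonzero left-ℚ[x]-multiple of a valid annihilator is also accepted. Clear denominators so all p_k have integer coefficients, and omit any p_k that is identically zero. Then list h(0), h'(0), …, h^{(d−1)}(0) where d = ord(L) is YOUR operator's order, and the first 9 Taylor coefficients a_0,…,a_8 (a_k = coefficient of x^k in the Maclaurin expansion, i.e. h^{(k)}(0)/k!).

L = (144 + 896·x + 560·x^2 + 2304·x^3 + 1920·x^4 + 3328·x^5 + 256·x^7)·Dx + (132 + 304·x + 2252·x^2 + 4144·x^3 + 8896·x^4 + 5952·x^5 + 8960·x^6 + 192·x^7 + 896·x^8)·Dx^2 + (72 + 376·x + 912·x^2 + 2808·x^3 + 3720·x^4 + 6288·x^5 + 3072·x^6 + 4368·x^7 + 192·x^8 + 512·x^9)·Dx^3 + (5 + 48·x + 178·x^2 + 416·x^3 + 729·x^4 + 720·x^5 + 1008·x^6 + 384·x^7 + 516·x^8 + 32·x^9 + 64·x^10)·Dx^4  (order 4).
h: a_k = 0, 0, -48, 96, -240, 736, -35728/15, 39776/5, -27312, …
ICs: h(0) = 0, h′(0) = 0, h′′(0) = -96, h′′′(0) = 576.

f: a_k = 0, 16, -32, 256/3, -256, 4096/5, -8192/3, 65536/7, -32768, …
g: a_k = 0, -3, 0, 1, 0, -3/5, 0, 3/7, 0, …
Sym-product of L_f,L_g gives L₀ (≤ ord 4).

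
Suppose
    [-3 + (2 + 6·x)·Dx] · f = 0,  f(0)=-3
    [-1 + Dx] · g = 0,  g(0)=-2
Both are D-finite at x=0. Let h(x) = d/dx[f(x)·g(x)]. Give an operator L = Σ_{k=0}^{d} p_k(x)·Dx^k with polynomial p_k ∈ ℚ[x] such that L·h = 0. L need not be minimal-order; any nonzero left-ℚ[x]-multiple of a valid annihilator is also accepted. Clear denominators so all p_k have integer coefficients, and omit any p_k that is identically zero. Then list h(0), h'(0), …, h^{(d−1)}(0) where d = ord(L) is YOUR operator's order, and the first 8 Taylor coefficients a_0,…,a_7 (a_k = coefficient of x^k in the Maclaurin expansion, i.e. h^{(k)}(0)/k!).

L = (7 + 60·x + 36·x^2) + (-10 - 42·x - 36·x^2)·Dx  (order 1).
h: a_k = 15, 21/2, 213/8, -671/16, 16157/128, -88837/256, 14933039/15360, -589833983/215040, …
ICs: h(0) = 15.

f: a_k = -3, -9/2, 27/8, -81/16, 1215/128, -5103/256, 45927/1024, -216513/2048, …
g: a_k = -2, -2, -1, -1/3, -1/12, -1/60, -1/360, -1/2520, …
h₀=f·g: eliminate ⇒ L₀, order ≤ 1·1.
h₀' ⇒ L via d/dx closure of L₀.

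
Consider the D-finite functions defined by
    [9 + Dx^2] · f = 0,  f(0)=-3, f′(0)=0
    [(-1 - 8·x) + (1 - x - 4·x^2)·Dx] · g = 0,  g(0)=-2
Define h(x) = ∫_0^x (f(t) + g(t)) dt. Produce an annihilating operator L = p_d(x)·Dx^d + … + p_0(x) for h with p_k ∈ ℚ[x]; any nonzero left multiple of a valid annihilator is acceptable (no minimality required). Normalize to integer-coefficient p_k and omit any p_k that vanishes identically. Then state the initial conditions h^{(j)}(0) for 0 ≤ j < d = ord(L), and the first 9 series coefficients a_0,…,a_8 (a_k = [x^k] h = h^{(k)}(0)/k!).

L = (-567 - 4806·x - 3321·x^2 - 9936·x^3 - 6480·x^4 - 10368·x^5)·Dx + (171 - 117·x - 441·x^2 + 135·x^3 - 540·x^4 - 3888·x^5 - 5184·x^6)·Dx^2 + (-63 - 534·x - 369·x^2 - 1104·x^3 - 720·x^4 - 1152·x^5)·Dx^3 + (19 - 13·x - 49·x^2 + 15·x^3 - 60·x^4 - 432·x^5 - 576·x^6)·Dx^4  (order 4).
h: a_k = 0, -5, -1, 7/6, -9/2, -109/8, -65/3, -28717/560, -441/4, …
ICs: h(0) = 0, h′(0) = -5, h′′(0) = -2, h′′′(0) = 7.

f: a_k = -3, 0, 27/2, 0, -81/8, 0, 243/80, 0, -2187/4480, …
g: a_k = -2, -2, -10, -18, -58, -130, -362, -882, -2330, …
h₀=f+g: left-lcm gives L₀, ord ≤ 3.
∫: right-multiply L₀ by Dx.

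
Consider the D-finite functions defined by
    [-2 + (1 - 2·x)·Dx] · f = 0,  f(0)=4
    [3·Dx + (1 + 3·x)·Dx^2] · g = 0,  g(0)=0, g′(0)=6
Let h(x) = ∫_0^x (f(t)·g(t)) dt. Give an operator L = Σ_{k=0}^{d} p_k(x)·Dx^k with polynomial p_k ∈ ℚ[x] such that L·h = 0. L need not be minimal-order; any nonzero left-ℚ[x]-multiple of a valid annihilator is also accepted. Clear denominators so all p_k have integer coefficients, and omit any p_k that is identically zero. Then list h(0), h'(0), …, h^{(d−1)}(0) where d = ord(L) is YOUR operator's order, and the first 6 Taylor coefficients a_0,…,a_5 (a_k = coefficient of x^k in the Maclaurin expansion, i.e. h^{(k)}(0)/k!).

f: a_k = 4, 8, 16, 32, 64, 128, …
g: a_k = 0, 6, -9, 18, -81/2, 486/5, …
Product ⇒ symmetric product L₀, ord ≤ 2.
h=∫h₀ ⇒ L = L₀·Dx.
L = 6·Dx + (1 + 18·x)·Dx^2 + (-1 - x + 6·x^2)·Dx^3  (order 3).
h: a_k = 0, 0, 12, 4, 24, 6, …
ICs: h(0) = 0, h′(0) = 0, h′′(0) = 24.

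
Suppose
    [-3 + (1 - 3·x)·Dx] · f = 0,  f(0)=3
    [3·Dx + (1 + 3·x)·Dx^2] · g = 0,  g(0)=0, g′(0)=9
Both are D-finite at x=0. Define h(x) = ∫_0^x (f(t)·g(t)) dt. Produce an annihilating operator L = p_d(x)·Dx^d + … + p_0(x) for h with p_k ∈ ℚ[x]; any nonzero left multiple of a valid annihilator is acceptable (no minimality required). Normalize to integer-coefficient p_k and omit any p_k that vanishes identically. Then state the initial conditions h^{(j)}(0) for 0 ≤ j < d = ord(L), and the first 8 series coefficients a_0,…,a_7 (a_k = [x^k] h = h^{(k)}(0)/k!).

L = 9·Dx + (3 + 27·x)·Dx^2 + (-1 + 9·x^2)·Dx^3  (order 3).
h: a_k = 0, 0, 27/2, 27/2, 405/8, 1701/20, 11421/40, 80919/140, …
ICs: h(0) = 0, h′(0) = 0, h′′(0) = 27.

f: a_k = 3, 9, 27, 81, 243, 729, 2187, 6561, …
g: a_k = 0, 9, -27/2, 27, -243/4, 729/5, -729/2, 6561/7, …
Sym-product of L_f,L_g gives L₀ (≤ ord 2).
Integrate: L := L₀·Dx.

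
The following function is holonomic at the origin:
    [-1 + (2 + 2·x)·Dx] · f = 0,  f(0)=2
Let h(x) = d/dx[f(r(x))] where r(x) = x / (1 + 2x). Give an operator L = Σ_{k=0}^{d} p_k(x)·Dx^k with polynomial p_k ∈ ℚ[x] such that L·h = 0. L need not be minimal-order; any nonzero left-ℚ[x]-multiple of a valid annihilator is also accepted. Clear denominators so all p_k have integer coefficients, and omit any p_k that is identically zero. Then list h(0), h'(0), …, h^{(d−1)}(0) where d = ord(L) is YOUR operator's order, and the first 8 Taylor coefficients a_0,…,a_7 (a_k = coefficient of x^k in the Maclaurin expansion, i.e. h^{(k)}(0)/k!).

L = (-9 - 24·x) + (-2 - 10·x - 12·x^2)·Dx  (order 1).
h: a_k = 1, -9/2, 123/8, -757/16, 17715/128, -100935/256, 1134735/1024, -6340365/2048, …
ICs: h(0) = 1.

f: a_k = 2, 1, -1/4, 1/8, -5/64, 7/128, -21/512, 33/1024, …
h₀=f(r): pull back L_f along r ⇒ L₀.
h₀' ⇒ L via d/dx closure of L₀.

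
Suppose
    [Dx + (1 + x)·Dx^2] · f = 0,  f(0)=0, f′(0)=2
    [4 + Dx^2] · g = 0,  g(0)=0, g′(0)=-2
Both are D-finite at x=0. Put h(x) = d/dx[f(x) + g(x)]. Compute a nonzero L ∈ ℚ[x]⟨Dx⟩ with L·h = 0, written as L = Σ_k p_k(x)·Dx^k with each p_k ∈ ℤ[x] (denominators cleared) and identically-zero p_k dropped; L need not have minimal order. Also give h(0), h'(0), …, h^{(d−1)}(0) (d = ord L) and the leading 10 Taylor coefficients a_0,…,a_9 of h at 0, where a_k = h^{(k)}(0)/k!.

L = (20 + 16·x + 8·x^2) + (12 + 28·x + 24·x^2 + 8·x^3)·Dx + (5 + 4·x + 2·x^2)·Dx^2 + (3 + 7·x + 6·x^2 + 2·x^3)·Dx^3  (order 3).
h: a_k = 0, -2, 6, -2, 2/3, -2, 98/45, -2, 626/315, -2, …
ICs: h(0) = 0, h′(0) = -2, h′′(0) = 12.

f: a_k = 0, 2, -1, 2/3, -1/2, 2/5, -1/3, 2/7, -1/4, 2/9, …
g: a_k = 0, -2, 0, 4/3, 0, -4/15, 0, 8/315, 0, -4/2835, …
h₀=f+g: left-lcm gives L₀, ord ≤ 4.
h=h₀': d/dx-closure on L₀ ⇒ L.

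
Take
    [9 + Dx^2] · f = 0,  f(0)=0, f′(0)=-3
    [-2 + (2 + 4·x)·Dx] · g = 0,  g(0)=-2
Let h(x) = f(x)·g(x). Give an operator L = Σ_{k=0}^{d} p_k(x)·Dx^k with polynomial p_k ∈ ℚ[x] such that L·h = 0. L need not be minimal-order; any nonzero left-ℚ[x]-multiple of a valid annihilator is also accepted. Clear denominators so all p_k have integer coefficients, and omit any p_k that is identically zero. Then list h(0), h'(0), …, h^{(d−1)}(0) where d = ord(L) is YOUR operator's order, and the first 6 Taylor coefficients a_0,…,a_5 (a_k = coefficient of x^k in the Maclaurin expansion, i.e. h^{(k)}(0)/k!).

f: a_k = 0, -3, 0, 9/2, 0, -81/40, …
g: a_k = -2, -2, 1, -1, 5/4, -7/4, …
Product ⇒ symmetric product L₀, ord ≤ 2.
L = (12 + 36·x + 36·x^2) + (-2 - 4·x)·Dx + (1 + 4·x + 4·x^2)·Dx^2  (order 2).
h: a_k = 0, 6, 6, -12, -6, 24/5, …
ICs: h(0) = 0, h′(0) = 6.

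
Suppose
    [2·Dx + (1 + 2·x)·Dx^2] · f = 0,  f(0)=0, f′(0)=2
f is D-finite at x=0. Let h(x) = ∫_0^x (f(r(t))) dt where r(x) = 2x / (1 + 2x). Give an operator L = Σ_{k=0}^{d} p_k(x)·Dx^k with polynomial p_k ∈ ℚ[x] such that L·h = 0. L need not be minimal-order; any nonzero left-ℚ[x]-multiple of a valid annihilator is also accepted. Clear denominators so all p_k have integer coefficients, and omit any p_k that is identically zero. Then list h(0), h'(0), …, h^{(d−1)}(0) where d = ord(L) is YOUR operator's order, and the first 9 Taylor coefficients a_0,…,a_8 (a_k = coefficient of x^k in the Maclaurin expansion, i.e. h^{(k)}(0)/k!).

L = (8 + 24·x)·Dx^2 + (1 + 8·x + 12·x^2)·Dx^3  (order 3).
h: a_k = 0, 0, 2, -16/3, 52/3, -64, 3872/15, -3328/3, 34976/7, …
ICs: h(0) = 0, h′(0) = 0, h′′(0) = 4.

f: a_k = 0, 2, -2, 8/3, -4, 32/5, -32/3, 128/7, -32, …
Substitute x→r, Dx→(1/r')Dx; clear ⇒ L₀.
h=∫h₀ ⇒ L = L₀·Dx.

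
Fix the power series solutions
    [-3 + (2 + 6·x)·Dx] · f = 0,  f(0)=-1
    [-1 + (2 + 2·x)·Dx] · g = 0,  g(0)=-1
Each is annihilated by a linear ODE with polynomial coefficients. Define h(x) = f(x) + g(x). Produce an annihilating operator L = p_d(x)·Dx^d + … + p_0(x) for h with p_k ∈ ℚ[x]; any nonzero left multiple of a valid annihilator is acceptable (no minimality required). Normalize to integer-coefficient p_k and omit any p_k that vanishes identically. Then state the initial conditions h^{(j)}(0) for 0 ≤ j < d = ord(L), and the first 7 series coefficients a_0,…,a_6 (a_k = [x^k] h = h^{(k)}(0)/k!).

f: a_k = -1, -3/2, 9/8, -27/16, 405/128, -1701/256, 15309/1024, …
g: a_k = -1, -1/2, 1/8, -1/16, 5/128, -7/256, 21/1024, …
f+g: L₀ = lclm(L_f,L_g), ord ≤ 1+1.
L = -3 + (8 + 12·x)·Dx + (4 + 16·x + 12·x^2)·Dx^2  (order 2).
h: a_k = -2, -2, 5/4, -7/4, 205/64, -427/64, 7665/512, …
ICs: h(0) = -2, h′(0) = -2.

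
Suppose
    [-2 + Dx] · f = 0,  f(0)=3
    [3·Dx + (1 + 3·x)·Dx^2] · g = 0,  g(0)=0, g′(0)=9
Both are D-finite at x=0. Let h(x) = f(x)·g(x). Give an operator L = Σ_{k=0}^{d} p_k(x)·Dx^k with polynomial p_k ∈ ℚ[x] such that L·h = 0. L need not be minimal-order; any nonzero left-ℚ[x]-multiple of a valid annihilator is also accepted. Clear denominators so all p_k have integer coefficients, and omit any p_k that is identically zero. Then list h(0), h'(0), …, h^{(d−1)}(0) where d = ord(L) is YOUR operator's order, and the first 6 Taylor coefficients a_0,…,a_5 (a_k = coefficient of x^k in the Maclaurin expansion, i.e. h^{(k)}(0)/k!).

L = (-2 + 12·x) + (-1 - 12·x)·Dx + (1 + 3·x)·Dx^2  (order 2).
h: a_k = 0, 27, 27/2, 54, -261/4, 1989/10, …
ICs: h(0) = 0, h′(0) = 27.

f: a_k = 3, 6, 6, 4, 2, 4/5, …
g: a_k = 0, 9, -27/2, 27, -243/4, 729/5, …
h₀=f·g: eliminate ⇒ L₀, order ≤ 1·2.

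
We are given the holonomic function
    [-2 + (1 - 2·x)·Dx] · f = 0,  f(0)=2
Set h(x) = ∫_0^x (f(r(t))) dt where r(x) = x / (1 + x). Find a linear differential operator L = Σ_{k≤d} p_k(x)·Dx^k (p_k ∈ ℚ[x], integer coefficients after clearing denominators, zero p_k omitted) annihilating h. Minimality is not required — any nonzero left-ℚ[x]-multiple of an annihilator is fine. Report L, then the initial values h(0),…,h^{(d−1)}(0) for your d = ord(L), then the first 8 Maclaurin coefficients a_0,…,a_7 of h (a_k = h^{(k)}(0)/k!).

L = 2·Dx + (-1 + x^2)·Dx^2  (order 2).
h: a_k = 0, 2, 2, 4/3, 1, 4/5, 2/3, 4/7, …
ICs: h(0) = 0, h′(0) = 2.

f: a_k = 2, 4, 8, 16, 32, 64, 128, 256, …
L₀ from L_f via x↦r, Dx↦r'^{-1}Dx.
∫: right-multiply L₀ by Dx.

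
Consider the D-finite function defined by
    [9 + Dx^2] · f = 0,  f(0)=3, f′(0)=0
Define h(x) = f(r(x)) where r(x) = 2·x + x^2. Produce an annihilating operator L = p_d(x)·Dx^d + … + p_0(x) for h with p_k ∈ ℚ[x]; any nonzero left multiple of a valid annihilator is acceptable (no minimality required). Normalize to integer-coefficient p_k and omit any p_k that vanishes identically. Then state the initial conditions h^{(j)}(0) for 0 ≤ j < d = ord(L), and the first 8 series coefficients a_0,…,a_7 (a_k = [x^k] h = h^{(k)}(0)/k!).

f: a_k = 3, 0, -27/2, 0, 81/8, 0, -243/80, 0, …
Substitute x→r, Dx→(1/r')Dx; clear ⇒ L₀.
L = (36 + 108·x + 108·x^2 + 36·x^3) - Dx + (1 + x)·Dx^2  (order 2).
h: a_k = 3, 0, -54, -54, 297/2, 324, 243/5, -2511/5, …
ICs: h(0) = 3, h′(0) = 0.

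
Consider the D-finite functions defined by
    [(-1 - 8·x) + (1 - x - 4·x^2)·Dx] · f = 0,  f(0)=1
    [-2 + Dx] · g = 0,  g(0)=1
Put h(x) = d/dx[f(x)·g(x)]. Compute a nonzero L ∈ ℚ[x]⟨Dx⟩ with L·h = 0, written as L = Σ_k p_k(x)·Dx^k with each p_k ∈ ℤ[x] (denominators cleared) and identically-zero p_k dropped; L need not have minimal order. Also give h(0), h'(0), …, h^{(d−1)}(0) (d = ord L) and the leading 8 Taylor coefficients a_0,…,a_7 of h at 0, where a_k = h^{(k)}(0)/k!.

f: a_k = 1, 1, 5, 9, 29, 65, 181, 441, …
g: a_k = 1, 2, 2, 4/3, 2/3, 4/15, 4/45, 8/315, …
h₀=f·g: eliminate ⇒ L₀, order ≤ 1·1.
h=h₀': d/dx-closure on L₀ ⇒ L.
L = (18 + 44·x + 20·x^2 - 96·x^3 + 64·x^4) + (-3 - 3·x + 26·x^2 + 16·x^3 - 32·x^4)·Dx  (order 1).
h: a_k = 3, 18, 67, 236, 743, 34622/15, 34269/5, 2115016/105, …
ICs: h(0) = 3.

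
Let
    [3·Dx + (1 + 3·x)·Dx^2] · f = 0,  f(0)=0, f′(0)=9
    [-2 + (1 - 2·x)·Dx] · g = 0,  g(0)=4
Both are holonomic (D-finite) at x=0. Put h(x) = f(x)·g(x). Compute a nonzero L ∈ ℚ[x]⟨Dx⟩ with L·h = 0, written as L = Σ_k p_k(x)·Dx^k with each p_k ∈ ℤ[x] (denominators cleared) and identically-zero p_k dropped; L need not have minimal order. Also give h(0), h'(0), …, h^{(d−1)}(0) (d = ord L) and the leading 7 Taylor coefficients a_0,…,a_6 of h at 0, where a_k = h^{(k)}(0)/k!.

L = 6 + (1 + 18·x)·Dx + (-1 - x + 6·x^2)·Dx^2  (order 2).
h: a_k = 0, 36, 18, 144, 45, 3366/5, -558/5, …
ICs: h(0) = 0, h′(0) = 36.

f: a_k = 0, 9, -27/2, 27, -243/4, 729/5, -729/2, …
g: a_k = 4, 8, 16, 32, 64, 128, 256, …
Product ⇒ symmetric product L₀, ord ≤ 2.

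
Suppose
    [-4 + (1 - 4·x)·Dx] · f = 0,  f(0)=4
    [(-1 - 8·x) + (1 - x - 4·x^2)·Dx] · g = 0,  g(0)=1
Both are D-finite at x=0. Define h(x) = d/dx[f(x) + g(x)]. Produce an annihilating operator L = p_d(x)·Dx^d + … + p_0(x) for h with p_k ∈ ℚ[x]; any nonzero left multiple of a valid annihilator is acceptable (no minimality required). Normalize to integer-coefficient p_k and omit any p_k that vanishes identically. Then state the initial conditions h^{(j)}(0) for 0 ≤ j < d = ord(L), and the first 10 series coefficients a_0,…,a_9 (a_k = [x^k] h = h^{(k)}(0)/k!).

f: a_k = 4, 16, 64, 256, 1024, 4096, 16384, 65536, 262144, 1048576, …
g: a_k = 1, 1, 5, 9, 29, 65, 181, 441, 1165, 2929, …
Weyl lclm of L_f,L_g ⇒ L₀ (ord ≤ 2).
Differentiate: ansatz ord ≤ ord L₀ ⇒ L.
L = (264 - 384·x + 6912·x^2 - 6144·x^3 + 6144·x^4) + (-21 - 264·x - 96·x^2 + 4608·x^3 - 5376·x^4 + 6144·x^5)·Dx + (-1 + 41·x - 228·x^2 + 288·x^3 + 256·x^4 - 768·x^5 + 1024·x^6)·Dx^2  (order 2).
h: a_k = 17, 138, 795, 4212, 20805, 99390, 461839, 2106472, 9463545, 42018930, …
ICs: h(0) = 17, h′(0) = 138.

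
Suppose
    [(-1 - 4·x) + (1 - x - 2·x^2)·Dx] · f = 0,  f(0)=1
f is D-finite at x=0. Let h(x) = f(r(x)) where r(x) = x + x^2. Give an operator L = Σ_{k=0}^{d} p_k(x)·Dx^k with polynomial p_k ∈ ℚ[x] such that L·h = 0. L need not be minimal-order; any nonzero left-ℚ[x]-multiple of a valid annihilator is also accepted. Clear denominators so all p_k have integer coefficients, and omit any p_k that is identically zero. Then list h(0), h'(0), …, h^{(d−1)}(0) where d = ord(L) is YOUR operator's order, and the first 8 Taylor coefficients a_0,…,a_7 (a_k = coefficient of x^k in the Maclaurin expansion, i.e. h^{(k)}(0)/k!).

L = (1 + 6·x + 12·x^2 + 8·x^3) + (-1 + x + 3·x^2 + 4·x^3 + 2·x^4)·Dx  (order 1).
h: a_k = 1, 1, 4, 11, 29, 80, 219, 597, …
ICs: h(0) = 1.

f: a_k = 1, 1, 3, 5, 11, 21, 43, 85, …
h₀=f(r): pull back L_f along r ⇒ L₀.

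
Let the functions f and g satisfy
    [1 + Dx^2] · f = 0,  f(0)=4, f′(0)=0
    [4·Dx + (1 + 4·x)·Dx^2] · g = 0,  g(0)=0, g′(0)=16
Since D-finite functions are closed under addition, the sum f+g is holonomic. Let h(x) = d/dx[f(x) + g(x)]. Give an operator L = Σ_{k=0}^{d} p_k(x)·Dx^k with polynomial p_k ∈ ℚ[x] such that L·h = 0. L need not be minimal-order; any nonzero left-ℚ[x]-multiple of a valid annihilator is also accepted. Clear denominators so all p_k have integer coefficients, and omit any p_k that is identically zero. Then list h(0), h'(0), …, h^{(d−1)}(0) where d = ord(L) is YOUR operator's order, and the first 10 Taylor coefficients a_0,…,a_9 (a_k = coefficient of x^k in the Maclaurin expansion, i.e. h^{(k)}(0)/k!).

f: a_k = 4, 0, -2, 0, 1/6, 0, -1/180, 0, 1/10080, 0, …
g: a_k = 0, 16, -32, 256/3, -256, 4096/5, -8192/3, 65536/7, -32768, 1048576/9, …
Weyl lclm of L_f,L_g ⇒ L₀ (ord ≤ 4).
Differentiate: ansatz ord ≤ ord L₀ ⇒ L.
L = (388 + 32·x + 64·x^2) + (33 + 140·x + 48·x^2 + 64·x^3)·Dx + (388 + 32·x + 64·x^2)·Dx^2 + (33 + 140·x + 48·x^2 + 64·x^3)·Dx^3  (order 3).
h: a_k = 16, -68, 256, -3070/3, 4096, -491521/30, 65536, -330301439/1260, 1048576, -380507258881/90720, …
ICs: h(0) = 16, h′(0) = -68, h′′(0) = 512.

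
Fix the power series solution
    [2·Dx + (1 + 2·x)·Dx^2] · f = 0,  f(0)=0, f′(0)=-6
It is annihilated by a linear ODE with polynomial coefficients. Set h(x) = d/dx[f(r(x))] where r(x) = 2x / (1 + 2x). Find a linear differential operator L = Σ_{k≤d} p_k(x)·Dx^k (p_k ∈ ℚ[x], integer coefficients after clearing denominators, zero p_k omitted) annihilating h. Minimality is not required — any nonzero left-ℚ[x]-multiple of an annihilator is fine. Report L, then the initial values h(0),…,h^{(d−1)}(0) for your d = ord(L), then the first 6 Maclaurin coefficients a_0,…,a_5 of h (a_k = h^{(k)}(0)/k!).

f: a_k = 0, -6, 6, -8, 12, -96/5, …
Substitute x→r, Dx→(1/r')Dx; clear ⇒ L₀.
Differentiate: ansatz ord ≤ ord L₀ ⇒ L.
L = (8 + 24·x) + (1 + 8·x + 12·x^2)·Dx  (order 1).
h: a_k = -12, 96, -624, 3840, -23232, 139776, …
ICs: h(0) = -12.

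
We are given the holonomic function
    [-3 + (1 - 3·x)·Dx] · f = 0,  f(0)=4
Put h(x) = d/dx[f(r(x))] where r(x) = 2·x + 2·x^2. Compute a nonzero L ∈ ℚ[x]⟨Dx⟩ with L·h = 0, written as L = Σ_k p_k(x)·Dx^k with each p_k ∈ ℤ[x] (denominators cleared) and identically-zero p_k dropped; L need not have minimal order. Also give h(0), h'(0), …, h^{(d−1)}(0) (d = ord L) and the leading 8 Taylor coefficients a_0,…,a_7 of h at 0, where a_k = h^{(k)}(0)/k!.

f: a_k = 4, 12, 36, 108, 324, 972, 2916, 8748, …
Change of var in L_f (x↦r) gives L₀.
Differentiate: ansatz ord ≤ ord L₀ ⇒ L.
L = (14 + 36·x + 36·x^2) + (-1 + 4·x + 18·x^2 + 12·x^3)·Dx  (order 1).
h: a_k = 24, 336, 3456, 31680, 272160, 2244672, 17998848, 141378048, …
ICs: h(0) = 24.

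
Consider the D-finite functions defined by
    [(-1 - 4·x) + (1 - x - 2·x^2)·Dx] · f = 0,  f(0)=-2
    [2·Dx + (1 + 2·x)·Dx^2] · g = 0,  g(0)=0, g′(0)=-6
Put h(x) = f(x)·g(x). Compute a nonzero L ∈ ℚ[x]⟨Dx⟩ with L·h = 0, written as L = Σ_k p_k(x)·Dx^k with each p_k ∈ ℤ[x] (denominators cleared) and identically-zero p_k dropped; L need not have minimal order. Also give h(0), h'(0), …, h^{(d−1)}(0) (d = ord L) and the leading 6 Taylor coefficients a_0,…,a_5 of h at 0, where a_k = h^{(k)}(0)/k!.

f: a_k = -2, -2, -6, -10, -22, -42, …
g: a_k = 0, -6, 6, -8, 12, -96/5, …
f·g: L₀ = L_f ⊗_s L_g, ord ≤ 1·2.
L = (6 + 16·x) + (14·x + 20·x^2)·Dx + (-1 - x + 4·x^2 + 4·x^3)·Dx^2  (order 2).
h: a_k = 0, 12, 0, 40, 16, 672/5, …
ICs: h(0) = 0, h′(0) = 12.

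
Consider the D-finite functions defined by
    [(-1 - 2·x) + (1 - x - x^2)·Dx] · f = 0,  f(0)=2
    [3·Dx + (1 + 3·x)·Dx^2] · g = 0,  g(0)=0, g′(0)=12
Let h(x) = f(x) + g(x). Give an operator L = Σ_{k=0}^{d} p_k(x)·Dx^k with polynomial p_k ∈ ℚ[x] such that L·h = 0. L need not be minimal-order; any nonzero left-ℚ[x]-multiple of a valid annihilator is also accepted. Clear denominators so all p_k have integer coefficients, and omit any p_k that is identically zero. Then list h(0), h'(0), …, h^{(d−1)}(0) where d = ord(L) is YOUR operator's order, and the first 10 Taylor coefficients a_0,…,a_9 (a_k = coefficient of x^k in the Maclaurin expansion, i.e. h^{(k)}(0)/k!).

f: a_k = 2, 2, 4, 6, 10, 16, 26, 42, 68, 110, …
g: a_k = 0, 12, -18, 36, -81, 972/5, -486, 8748/7, -6561/2, 8748, …
Weyl lclm of L_f,L_g ⇒ L₀ (ord ≤ 3).
L = (126 + 342·x + 468·x^2 + 180·x^3 + 108·x^4)·Dx + (156·x + 576·x^2 + 672·x^3 + 378·x^4 + 180·x^5)·Dx^2 + (-7 - 35·x - 29·x^2 + 63·x^3 + 99·x^4 + 93·x^5 + 36·x^6)·Dx^3  (order 3).
h: a_k = 2, 14, -14, 42, -71, 1052/5, -460, 9042/7, -6425/2, 8858, …
ICs: h(0) = 2, h′(0) = 14, h′′(0) = -28.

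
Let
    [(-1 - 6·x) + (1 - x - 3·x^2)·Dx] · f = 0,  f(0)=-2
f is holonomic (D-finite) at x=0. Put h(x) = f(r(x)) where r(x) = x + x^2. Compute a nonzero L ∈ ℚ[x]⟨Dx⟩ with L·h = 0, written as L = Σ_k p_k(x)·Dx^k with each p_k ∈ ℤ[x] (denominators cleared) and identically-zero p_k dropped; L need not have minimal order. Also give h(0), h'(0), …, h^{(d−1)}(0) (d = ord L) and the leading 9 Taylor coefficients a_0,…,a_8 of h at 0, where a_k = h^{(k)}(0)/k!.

f: a_k = -2, -2, -8, -14, -38, -80, -194, -434, -1016, …
h₀=f(r): pull back L_f along r ⇒ L₀.
L = (1 + 8·x + 18·x^2 + 12·x^3) + (-1 + x + 4·x^2 + 6·x^3 + 3·x^4)·Dx  (order 1).
h: a_k = -2, -2, -10, -30, -88, -274, -836, -2550, -7802, …
ICs: h(0) = -2.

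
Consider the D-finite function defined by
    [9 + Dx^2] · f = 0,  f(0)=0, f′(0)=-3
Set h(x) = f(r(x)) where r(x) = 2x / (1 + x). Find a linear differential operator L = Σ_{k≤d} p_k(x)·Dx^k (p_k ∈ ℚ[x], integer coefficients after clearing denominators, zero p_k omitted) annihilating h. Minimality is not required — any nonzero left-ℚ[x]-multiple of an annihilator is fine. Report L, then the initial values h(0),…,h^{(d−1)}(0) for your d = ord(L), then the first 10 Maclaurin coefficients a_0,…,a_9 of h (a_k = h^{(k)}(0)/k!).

L = 36 + (2 + 6·x + 6·x^2 + 2·x^3)·Dx + (1 + 4·x + 6·x^2 + 4·x^3 + x^4)·Dx^2  (order 2).
h: a_k = 0, -6, 6, 30, -102, 726/5, -30, -13386/35, 5646/5, -14046/7, …
ICs: h(0) = 0, h′(0) = -6.

f: a_k = 0, -3, 0, 9/2, 0, -81/40, 0, 243/560, 0, -243/4480, …
Substitute x→r, Dx→(1/r')Dx; clear ⇒ L₀.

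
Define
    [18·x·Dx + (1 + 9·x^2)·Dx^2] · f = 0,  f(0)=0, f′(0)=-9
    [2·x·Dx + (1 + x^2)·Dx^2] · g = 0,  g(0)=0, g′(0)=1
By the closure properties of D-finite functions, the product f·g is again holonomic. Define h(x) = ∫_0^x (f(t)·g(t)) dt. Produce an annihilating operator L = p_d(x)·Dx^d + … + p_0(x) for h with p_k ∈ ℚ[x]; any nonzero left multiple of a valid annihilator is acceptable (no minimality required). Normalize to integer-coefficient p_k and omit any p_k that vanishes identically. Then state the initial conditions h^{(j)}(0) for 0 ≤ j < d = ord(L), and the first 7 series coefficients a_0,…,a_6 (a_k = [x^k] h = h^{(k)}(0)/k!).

L = (-216·x - 3600·x^3 - 5184·x^5 + 6480·x^7 + 17496·x^9)·Dx^2 + (-40 - 1452·x^2 - 6480·x^4 - 4536·x^6 + 22680·x^8 + 26244·x^10)·Dx^3 + (-80·x - 980·x^3 - 2160·x^5 + 2952·x^7 + 12960·x^9 + 8748·x^11)·Dx^4 + (-1 - 20·x^2 - 109·x^4 + 981·x^8 + 1620·x^10 + 729·x^12)·Dx^5  (order 5).
h: a_k = 0, 0, 0, -3, 0, 6, 0, …
ICs: h(0) = 0, h′(0) = 0, h′′(0) = 0, h′′′(0) = -18, h′′′′(0) = 0.

f: a_k = 0, -9, 0, 27, 0, -729/5, 0, …
g: a_k = 0, 1, 0, -1/3, 0, 1/5, 0, …
f·g: L₀ = L_f ⊗_s L_g, ord ≤ 2·2.
h=∫h₀ ⇒ L = L₀·Dx.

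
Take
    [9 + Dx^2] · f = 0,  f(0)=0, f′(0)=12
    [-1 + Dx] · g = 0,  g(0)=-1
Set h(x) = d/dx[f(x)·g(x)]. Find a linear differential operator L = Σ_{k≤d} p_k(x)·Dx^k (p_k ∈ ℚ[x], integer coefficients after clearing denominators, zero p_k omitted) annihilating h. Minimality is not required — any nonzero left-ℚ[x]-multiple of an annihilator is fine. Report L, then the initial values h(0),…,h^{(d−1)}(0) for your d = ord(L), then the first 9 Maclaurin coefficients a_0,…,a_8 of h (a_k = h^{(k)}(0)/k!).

f: a_k = 0, 12, 0, -18, 0, 81/10, 0, -243/140, 0, …
g: a_k = -1, -1, -1/2, -1/6, -1/24, -1/120, -1/720, -1/5040, -1/40320, …
L₀ := L_f ⊗_s L_g (sym. prod.), ord ≤ 2.
h₀' ⇒ L via d/dx closure of L₀.
L = 10 - 2·Dx + Dx^2  (order 2).
h: a_k = -12, -24, 36, 64, 2, -156/5, -166/15, 64/15, 213/70, …
ICs: h(0) = -12, h′(0) = -24.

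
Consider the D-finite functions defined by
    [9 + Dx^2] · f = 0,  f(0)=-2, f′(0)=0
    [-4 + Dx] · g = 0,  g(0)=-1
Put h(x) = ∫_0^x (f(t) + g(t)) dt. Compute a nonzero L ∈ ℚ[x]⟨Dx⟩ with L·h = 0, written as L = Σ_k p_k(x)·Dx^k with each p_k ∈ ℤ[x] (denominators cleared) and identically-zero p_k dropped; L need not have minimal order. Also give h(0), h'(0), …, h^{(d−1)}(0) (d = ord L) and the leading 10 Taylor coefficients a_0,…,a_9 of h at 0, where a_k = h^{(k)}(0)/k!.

f: a_k = -2, 0, 9, 0, -27/4, 0, 81/40, 0, -729/2240, 0, …
g: a_k = -1, -4, -8, -32/3, -32/3, -128/15, -256/45, -1024/315, -512/315, -2048/2835, …
f+g: L₀ = lclm(L_f,L_g), ord ≤ 2+1.
Integrate: L := L₀·Dx.
L = -36·Dx + 9·Dx^2 - 4·Dx^3 + Dx^4  (order 4).
h: a_k = 0, -3, -2, 1/3, -8/3, -209/60, -64/45, -1319/2520, -128/315, -39329/181440, …
ICs: h(0) = 0, h′(0) = -3, h′′(0) = -4, h′′′(0) = 2.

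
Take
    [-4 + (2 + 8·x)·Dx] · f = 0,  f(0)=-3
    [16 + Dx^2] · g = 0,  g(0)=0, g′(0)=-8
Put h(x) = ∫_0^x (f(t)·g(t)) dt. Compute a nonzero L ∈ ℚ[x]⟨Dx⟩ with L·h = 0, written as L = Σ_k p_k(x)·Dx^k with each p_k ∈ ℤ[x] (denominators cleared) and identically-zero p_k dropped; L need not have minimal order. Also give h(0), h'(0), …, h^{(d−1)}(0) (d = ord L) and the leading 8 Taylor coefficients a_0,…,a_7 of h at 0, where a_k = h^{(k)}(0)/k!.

L = (28 + 128·x + 256·x^2)·Dx + (-4 - 16·x)·Dx^2 + (1 + 8·x + 16·x^2)·Dx^3  (order 3).
h: a_k = 0, 0, 12, 16, -28, -32/5, -152/15, 2592/35, …
ICs: h(0) = 0, h′(0) = 0, h′′(0) = 24.

f: a_k = -3, -6, 6, -12, 30, -84, 252, -792, …
g: a_k = 0, -8, 0, 64/3, 0, -256/15, 0, 2048/315, …
f·g: L₀ = L_f ⊗_s L_g, ord ≤ 1·2.
h=∫₀ˣh₀: take L = L₀·Dx.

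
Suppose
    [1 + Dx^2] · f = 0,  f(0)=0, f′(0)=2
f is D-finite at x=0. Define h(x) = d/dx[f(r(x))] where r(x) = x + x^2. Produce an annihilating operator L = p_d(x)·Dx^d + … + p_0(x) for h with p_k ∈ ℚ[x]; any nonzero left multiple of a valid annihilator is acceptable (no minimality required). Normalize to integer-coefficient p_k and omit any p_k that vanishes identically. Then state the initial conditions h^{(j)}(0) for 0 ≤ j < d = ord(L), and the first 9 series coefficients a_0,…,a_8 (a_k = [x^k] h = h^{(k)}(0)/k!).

L = (13 + 8·x + 24·x^2 + 32·x^3 + 16·x^4) + (-6 - 12·x)·Dx + (1 + 4·x + 4·x^2)·Dx^2  (order 2).
h: a_k = 2, 4, -1, -4, -59/12, -3/2, 419/360, 59/45, 13609/20160, …
ICs: h(0) = 2, h′(0) = 4.

f: a_k = 0, 2, 0, -1/3, 0, 1/60, 0, -1/2520, 0, …
f∘r: x↦r, Dx↦Dx/r' in L_f ⇒ L₀.
h₀' ⇒ L via d/dx closure of L₀.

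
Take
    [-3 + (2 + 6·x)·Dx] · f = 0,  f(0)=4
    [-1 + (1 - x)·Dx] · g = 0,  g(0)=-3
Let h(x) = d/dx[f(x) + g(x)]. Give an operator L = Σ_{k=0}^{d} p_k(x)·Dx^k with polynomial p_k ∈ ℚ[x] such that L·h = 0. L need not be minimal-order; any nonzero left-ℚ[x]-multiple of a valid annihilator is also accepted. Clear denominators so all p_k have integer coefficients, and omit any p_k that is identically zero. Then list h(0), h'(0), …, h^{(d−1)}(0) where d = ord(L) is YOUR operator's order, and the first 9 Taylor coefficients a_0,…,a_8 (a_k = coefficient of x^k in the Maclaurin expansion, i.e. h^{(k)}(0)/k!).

L = (-90 - 54·x) + (3 - 198·x - 189·x^2)·Dx + (14 + 46·x - 6·x^2 - 54·x^3)·Dx^2  (order 2).
h: a_k = 3, -15, 45/4, -501/8, 7545/64, -48231/128, 494445/512, -2839245/1024, 126217737/16384, …
ICs: h(0) = 3, h′(0) = -15.

f: a_k = 4, 6, -9/2, 27/4, -405/32, 1701/64, -15309/256, 72171/512, -2814669/8192, …
g: a_k = -3, -3, -3, -3, -3, -3, -3, -3, -3, …
f+g: L₀ = lclm(L_f,L_g), ord ≤ 1+1.
h₀' ⇒ L via d/dx closure of L₀.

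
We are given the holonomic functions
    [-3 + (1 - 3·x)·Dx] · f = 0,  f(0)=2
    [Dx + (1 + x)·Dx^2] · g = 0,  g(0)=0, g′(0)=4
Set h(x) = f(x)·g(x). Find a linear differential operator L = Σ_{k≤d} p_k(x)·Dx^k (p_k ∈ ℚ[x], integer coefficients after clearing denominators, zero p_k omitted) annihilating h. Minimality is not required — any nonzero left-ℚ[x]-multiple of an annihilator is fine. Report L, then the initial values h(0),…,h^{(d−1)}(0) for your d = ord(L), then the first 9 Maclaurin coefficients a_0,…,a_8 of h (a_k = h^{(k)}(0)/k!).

f: a_k = 2, 6, 18, 54, 162, 486, 1458, 4374, 13122, …
g: a_k = 0, 4, -2, 4/3, -1, 4/5, -2/3, 4/7, -1/2, …
h₀=f·g: eliminate ⇒ L₀, order ≤ 1·2.
L = 3 + (5 + 9·x)·Dx + (-1 + 2·x + 3·x^2)·Dx^2  (order 2).
h: a_k = 0, 8, 20, 188/3, 186, 2798/5, 25162/15, 176174/35, 528487/35, …
ICs: h(0) = 0, h′(0) = 8.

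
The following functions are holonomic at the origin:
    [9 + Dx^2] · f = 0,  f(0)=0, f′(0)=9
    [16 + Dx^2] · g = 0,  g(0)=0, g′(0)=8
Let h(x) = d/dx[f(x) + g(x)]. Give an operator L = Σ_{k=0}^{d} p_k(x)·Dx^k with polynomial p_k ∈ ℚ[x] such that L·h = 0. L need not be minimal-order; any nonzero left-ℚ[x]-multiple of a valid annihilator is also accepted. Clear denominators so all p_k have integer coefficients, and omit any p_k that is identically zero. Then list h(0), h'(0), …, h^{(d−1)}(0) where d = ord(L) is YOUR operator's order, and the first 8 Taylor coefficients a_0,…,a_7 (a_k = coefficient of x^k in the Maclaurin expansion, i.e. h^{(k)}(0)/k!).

f: a_k = 0, 9, 0, -27/2, 0, 243/40, 0, -729/560, …
g: a_k = 0, 8, 0, -64/3, 0, 256/15, 0, -2048/315, …
L₀ := lclm(L_f,L_g); ord L₀ ≤ 2+2.
h=h₀': d/dx-closure on L₀ ⇒ L.
L = 144 + 25·Dx^2 + Dx^4  (order 4).
h: a_k = 17, 0, -209/2, 0, 2777/24, 0, -39329/720, 0, …
ICs: h(0) = 17, h′(0) = 0, h′′(0) = -209, h′′′(0) = 0.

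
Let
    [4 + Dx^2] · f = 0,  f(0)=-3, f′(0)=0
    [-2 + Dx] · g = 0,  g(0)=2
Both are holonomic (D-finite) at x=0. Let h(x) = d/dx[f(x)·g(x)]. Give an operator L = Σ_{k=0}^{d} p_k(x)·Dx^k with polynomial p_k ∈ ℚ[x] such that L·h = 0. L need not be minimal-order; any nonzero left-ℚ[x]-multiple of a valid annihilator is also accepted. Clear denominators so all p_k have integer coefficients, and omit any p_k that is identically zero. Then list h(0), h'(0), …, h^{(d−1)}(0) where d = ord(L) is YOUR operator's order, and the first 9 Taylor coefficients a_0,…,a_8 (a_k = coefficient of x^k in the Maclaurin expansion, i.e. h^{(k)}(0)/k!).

f: a_k = -3, 0, 6, 0, -2, 0, 4/15, 0, -2/105, …
g: a_k = 2, 4, 4, 8/3, 4/3, 8/15, 8/45, 16/315, 4/315, …
Product ⇒ symmetric product L₀, ord ≤ 2.
Derive L from L₀ (diff closure).
L = 8 - 4·Dx + Dx^2  (order 2).
h: a_k = -12, 0, 48, 64, 32, 0, -128/15, -512/105, -128/105, …
ICs: h(0) = -12, h′(0) = 0.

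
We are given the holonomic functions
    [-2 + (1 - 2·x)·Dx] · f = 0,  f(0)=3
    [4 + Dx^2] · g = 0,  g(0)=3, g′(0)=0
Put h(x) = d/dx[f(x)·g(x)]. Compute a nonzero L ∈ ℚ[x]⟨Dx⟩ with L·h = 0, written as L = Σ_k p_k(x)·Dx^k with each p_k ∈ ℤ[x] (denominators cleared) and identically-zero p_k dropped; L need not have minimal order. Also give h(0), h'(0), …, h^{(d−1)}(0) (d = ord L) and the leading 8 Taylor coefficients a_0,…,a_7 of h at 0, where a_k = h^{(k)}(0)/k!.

L = (-4 - 16·x + 16·x^2) + (-4 + 8·x)·Dx + (1 - 4·x + 4·x^2)·Dx^2  (order 2).
h: a_k = 18, 36, 108, 312, 780, 9336/5, 21784/5, 69712/7, …
ICs: h(0) = 18, h′(0) = 36.

f: a_k = 3, 6, 12, 24, 48, 96, 192, 384, …
g: a_k = 3, 0, -6, 0, 2, 0, -4/15, 0, …
f·g: L₀ = L_f ⊗_s L_g, ord ≤ 1·2.
Derive L from L₀ (diff closure).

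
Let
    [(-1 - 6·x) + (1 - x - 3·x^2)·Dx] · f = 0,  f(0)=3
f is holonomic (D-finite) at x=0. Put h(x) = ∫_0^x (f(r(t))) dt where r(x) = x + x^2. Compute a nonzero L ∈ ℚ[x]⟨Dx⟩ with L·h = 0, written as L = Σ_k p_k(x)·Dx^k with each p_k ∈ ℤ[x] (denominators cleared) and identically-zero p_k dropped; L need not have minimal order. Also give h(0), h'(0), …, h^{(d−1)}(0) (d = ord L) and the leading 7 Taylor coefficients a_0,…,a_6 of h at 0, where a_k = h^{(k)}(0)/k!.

f: a_k = 3, 3, 12, 21, 57, 120, 291, …
Substitute x→r, Dx→(1/r')Dx; clear ⇒ L₀.
h=∫h₀ ⇒ L = L₀·Dx.
L = (1 + 8·x + 18·x^2 + 12·x^3)·Dx + (-1 + x + 4·x^2 + 6·x^3 + 3·x^4)·Dx^2  (order 2).
h: a_k = 0, 3, 3/2, 5, 45/4, 132/5, 137/2, …
ICs: h(0) = 0, h′(0) = 3.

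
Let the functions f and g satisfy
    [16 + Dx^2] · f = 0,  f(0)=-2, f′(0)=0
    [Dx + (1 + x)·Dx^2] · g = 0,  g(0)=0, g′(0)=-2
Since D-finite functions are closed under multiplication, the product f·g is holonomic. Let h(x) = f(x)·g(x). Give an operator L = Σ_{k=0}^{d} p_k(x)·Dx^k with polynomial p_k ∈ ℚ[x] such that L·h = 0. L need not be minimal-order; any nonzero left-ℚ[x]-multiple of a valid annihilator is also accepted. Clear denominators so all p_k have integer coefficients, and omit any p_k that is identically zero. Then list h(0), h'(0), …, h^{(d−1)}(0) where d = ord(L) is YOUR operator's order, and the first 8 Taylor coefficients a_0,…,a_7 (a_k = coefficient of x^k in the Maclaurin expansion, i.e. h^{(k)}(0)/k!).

f: a_k = -2, 0, 16, 0, -64/3, 0, 512/45, 0, …
g: a_k = 0, -2, 1, -2/3, 1/2, -2/5, 1/3, -2/7, …
f·g: L₀ = L_f ⊗_s L_g, ord ≤ 2·2.
L = (15072 + 62976·x + 97024·x^2 + 65536·x^3 + 16384·x^4) + (1984 + 6080·x + 6144·x^2 + 2048·x^3)·Dx + (1950 + 8000·x + 12192·x^2 + 8192·x^3 + 2048·x^4)·Dx^2 + (124 + 380·x + 384·x^2 + 128·x^3)·Dx^3 + (63 + 254·x + 383·x^2 + 256·x^3 + 64·x^4)·Dx^4  (order 4).
h: a_k = 0, 4, -2, -92/3, 15, 164/5, -14, -1508/105, …
ICs: h(0) = 0, h′(0) = 4, h′′(0) = -4, h′′′(0) = -184.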